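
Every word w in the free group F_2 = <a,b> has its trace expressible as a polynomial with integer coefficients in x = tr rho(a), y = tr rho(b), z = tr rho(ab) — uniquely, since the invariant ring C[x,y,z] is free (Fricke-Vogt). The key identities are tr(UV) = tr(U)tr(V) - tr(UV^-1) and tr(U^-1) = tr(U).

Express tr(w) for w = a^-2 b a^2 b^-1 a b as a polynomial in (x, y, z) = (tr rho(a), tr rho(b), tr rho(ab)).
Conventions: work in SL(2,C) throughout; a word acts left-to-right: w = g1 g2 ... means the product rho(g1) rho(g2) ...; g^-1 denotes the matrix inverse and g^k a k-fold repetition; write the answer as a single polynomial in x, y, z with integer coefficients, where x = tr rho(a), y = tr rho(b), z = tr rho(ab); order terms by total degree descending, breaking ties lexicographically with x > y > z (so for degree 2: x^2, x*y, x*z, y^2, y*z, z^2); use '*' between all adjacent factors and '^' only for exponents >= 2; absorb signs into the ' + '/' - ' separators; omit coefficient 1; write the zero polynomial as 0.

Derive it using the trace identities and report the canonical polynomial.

x^4*y^2*z - x^5*y - x^3*y^3 - 2*x^3*y*z^2 + x^4*z + x^2*z^3 + 5*x^3*y + x*y^3 + x*y*z^2 - 4*x^2*z - 4*x*y + z

tr(a b a) = tr(a)*tr(b a) - tr(b) = x*z - y
tr(a^3 b) = tr(a)*tr(a b a) - tr(a b) = x^2*z - x*y - z
tr(a^2) = tr(a)*tr(a) - tr(1) = x^2 - 2
tr(a^3) = tr(a)*tr(a^2) - tr(a) = x^3 - 3*x
tr(a b^2 a^2) = tr(b)*tr(a^3 b) - tr(a^3) = x^2*y*z - x^3 - x*y^2 - y*z + 3*x
apply: tr(b a b a) = tr(a b)*tr(a b) - tr(1) = z^2 - 2
use: tr(b a b) = tr(b)*tr(a b) - tr(a) = y*z - x
tr(a^2 b a b) = tr(a)*tr(b a b a) - tr(b a b) = x*z^2 - y*z - x
use: tr(a b^2 a^2 b) = tr(b)*tr(a^2 b a b) - tr(a^2 b a) = x*y*z^2 - x^2*z - y^2*z + z
tr(b a^2 b^-1 a b) = tr(a b^2 a^2)*tr(b) - tr(a b^2 a^2 b) = x^2*y^2*z - x^3*y - x*y^3 - x*y*z^2 + x^2*z + 3*x*y - z
tr(a b a b a^2) = tr(a)*tr(b a b a^2) - tr(b a b a) = x^2*z^2 - x*y*z - x^2 - z^2 + 2
tr(b a b a b a) = tr(b a b a)*tr(b a) - tr(a b) = z^3 - 3*z
tr(b a b a b) = tr(b)*tr(a b a b) - tr(a b a) = y*z^2 - x*z - y
tr(a b a b a^2 b) = tr(a)*tr(b a b a b a) - tr(b a b a b) = x*z^3 - y*z^2 - 2*x*z + y
tr(b a^2 b^-1 a b a) = tr(a b a b a^2)*tr(b) - tr(a b a b a^2 b) = x^2*y*z^2 - x*y^2*z - x*z^3 - x^2*y + 2*x*z + y
tr(b a^2 b^-1 a b a^-1) = tr(b a^2 b^-1 a b)*tr(a) - tr(b a^2 b^-1 a b a) = x^3*y^2*z - x^4*y - x^2*y^3 - 2*x^2*y*z^2 + x^3*z + x*y^2*z + x*z^3 + 4*x^2*y - 3*x*z - y
use: tr(a^-2 b a^2 b^-1 a b) = tr(b a^2 b^-1 a b a^-1)*tr(a) - tr(b a^2 b^-1 a b) = x^4*y^2*z - x^5*y - x^3*y^3 - 2*x^3*y*z^2 + x^4*z + x^2*z^3 + 5*x^3*y + x*y^3 + x*y*z^2 - 4*x^2*z - 4*x*y + z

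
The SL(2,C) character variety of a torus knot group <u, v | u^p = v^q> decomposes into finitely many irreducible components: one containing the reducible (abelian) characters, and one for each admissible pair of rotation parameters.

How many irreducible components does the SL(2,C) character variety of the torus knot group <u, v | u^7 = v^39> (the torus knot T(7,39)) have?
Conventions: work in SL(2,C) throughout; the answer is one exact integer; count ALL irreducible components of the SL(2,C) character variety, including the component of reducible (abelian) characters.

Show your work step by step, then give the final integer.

In the torus knot group T(7,39), u^7 = v^39 is central, so an irreducible representation sends it to +I or -I (Schur).
So on each irreducible component the traces are pinned: tr(u) = 2*cos(pi*alpha/7) with 1 <= alpha <= 6, tr(v) = 2*cos(pi*beta/39) with 1 <= beta <= 38.
Consistency of u^7 = (-1)^alpha I with v^39 = (-1)^beta I forces alpha = beta (mod 2).
count pairs: odd alpha (3 choices) x odd beta (19), plus even alpha (3) x even beta (19): 3*19 + 3*19 = 114.
components with irreducible characters: 114; plus the single component of reducible (abelian) characters: total 115.

115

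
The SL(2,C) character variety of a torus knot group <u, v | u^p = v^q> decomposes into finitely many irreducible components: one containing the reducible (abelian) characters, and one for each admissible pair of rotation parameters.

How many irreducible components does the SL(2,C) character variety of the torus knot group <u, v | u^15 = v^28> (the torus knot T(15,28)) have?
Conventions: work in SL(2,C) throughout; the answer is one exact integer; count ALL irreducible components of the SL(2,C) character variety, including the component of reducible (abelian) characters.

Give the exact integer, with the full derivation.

Gamma = < u, v | u^15 = v^28 > (torus knot T(15,28)); the central element u^15 = v^28 acts as +I or -I in any irreducible SL(2,C) representation.
On an irreducible component, tr(u) is locked at 2*cos(pi*alpha/15) for some alpha in 1..14, and tr(v) at 2*cos(pi*beta/28) for some beta in 1..27.
u^15 = (-1)^alpha I and v^28 = (-1)^beta I must agree, so alpha and beta have equal parity.
count pairs: odd alpha (7 choices) x odd beta (14), plus even alpha (7) x even beta (13): 7*14 + 7*13 = 189.
components with irreducible characters: 189; plus the single component of reducible (abelian) characters: total 190.

190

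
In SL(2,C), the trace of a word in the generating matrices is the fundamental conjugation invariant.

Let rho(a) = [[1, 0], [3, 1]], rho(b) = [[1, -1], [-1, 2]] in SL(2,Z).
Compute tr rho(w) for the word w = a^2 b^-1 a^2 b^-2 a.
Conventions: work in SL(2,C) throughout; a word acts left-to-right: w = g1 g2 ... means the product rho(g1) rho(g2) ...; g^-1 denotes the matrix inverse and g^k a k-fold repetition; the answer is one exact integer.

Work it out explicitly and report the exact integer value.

rho(a) = [[1, 0], [3, 1]]
... * rho(a) = [[1, 0], [3, 1]]  ->  [[1, 0], [6, 1]]
... * rho(b^-1) = [[2, 1], [1, 1]]  ->  [[2, 1], [13, 7]]
... * rho(a) = [[1, 0], [3, 1]]  ->  [[5, 1], [34, 7]]
... * rho(a) = [[1, 0], [3, 1]]  ->  [[8, 1], [55, 7]]
... * rho(b^-1) = [[2, 1], [1, 1]]  ->  [[17, 9], [117, 62]]
... * rho(b^-1) = [[2, 1], [1, 1]]  ->  [[43, 26], [296, 179]]
... * rho(a) = [[1, 0], [3, 1]]  ->  [[121, 26], [833, 179]]
tr = 121 + 179 = 300

300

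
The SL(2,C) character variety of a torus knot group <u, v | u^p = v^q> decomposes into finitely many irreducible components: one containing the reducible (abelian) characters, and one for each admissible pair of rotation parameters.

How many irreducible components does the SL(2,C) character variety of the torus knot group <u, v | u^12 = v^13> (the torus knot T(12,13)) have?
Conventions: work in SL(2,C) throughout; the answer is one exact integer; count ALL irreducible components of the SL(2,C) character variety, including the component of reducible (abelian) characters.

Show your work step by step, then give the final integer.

67

For T(12,13): irreducibility forces the central element u^12 = v^13 to one of +I, -I.
On an irreducible component, tr(u) is locked at 2*cos(pi*alpha/12) for some alpha in 1..11, and tr(v) at 2*cos(pi*beta/13) for some beta in 1..12.
The two central values (-1)^alpha I and (-1)^beta I must be the same matrix, so alpha and beta share a parity.
count pairs: odd alpha (6 choices) x odd beta (6), plus even alpha (5) x even beta (6): 6*6 + 5*6 = 66.
That is 66 components of irreducible characters, and with the reducible (abelian) component the total is 67.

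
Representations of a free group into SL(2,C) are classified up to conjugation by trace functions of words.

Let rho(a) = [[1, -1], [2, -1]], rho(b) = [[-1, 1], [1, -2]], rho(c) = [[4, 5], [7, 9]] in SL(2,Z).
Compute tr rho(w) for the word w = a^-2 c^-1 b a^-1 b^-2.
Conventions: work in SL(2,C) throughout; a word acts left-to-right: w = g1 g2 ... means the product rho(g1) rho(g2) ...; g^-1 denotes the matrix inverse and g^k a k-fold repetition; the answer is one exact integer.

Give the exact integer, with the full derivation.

56

rho(a^-1) = [[-1, 1], [-2, 1]]
... * rho(a^-1) = [[-1, 1], [-2, 1]]  ->  [[-1, 0], [0, -1]]
... * rho(c^-1) = [[9, -5], [-7, 4]]  ->  [[-9, 5], [7, -4]]
... * rho(b) = [[-1, 1], [1, -2]]  ->  [[14, -19], [-11, 15]]
... * rho(a^-1) = [[-1, 1], [-2, 1]]  ->  [[24, -5], [-19, 4]]
... * rho(b^-1) = [[-2, -1], [-1, -1]]  ->  [[-43, -19], [34, 15]]
... * rho(b^-1) = [[-2, -1], [-1, -1]]  ->  [[105, 62], [-83, -49]]
tr = 105 + -49 = 56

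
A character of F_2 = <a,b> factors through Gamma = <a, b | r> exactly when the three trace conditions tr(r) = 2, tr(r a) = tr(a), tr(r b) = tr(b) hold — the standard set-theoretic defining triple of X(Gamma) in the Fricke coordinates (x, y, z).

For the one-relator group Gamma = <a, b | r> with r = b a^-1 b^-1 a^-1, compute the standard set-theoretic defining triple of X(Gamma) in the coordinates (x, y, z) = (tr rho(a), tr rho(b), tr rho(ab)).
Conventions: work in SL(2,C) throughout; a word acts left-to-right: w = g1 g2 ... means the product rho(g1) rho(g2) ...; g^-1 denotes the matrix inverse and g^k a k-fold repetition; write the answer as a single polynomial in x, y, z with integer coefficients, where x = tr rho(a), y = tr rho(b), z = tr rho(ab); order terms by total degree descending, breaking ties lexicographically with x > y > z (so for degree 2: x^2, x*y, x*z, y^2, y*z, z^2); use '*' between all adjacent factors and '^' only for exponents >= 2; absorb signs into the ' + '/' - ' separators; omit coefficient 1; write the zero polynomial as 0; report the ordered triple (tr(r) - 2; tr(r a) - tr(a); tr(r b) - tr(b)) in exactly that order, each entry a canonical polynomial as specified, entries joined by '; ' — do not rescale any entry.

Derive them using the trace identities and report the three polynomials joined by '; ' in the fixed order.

x*y*z - y^2 - z^2; 0; x*y^2*z - y^3 - y*z^2 - x*z + 2*y

tr(a^-1 b) = tr(b) tr(a) - tr(b a)   [inverse elimination on a] = x*y - z
tr(a^-1 b a^-1) = tr(a^-1 b) tr(a) - tr(a^-1 b a)   [inverse elimination on a] = x^2*y - x*z - y
tr(b^2) = tr(b) tr(b) - tr(1)   [square of b] = y^2 - 2
tr(b^2 a) = tr(b) tr(a b) - tr(a)   [square of b] = y*z - x
tr(b a^-1 b) = tr(b^2) tr(a) - tr(b^2 a)   [inverse elimination on a] = x*y^2 - y*z - x
so tr(b a b a) = tr(b a) tr(b a) - tr(1)   [split at a repeated b] = z^2 - 2
reduce: tr(b a^-1 b a) = tr(b a b) tr(a) - tr(b a b a)   [inverse elimination on a] = x*y*z - x^2 - z^2 + 2
tr(a^-1 b a^-1 b) = tr(b a^-1 b) tr(a) - tr(b a^-1 b a)   [inverse elimination on a] = x^2*y^2 - 2*x*y*z + z^2 - 2
tr(b a^-1 b^-1 a^-1) = tr(a^-1 b a^-1) tr(b) - tr(a^-1 b a^-1 b)   [inverse elimination on b] = x*y*z - y^2 - z^2 + 2
reduce: tr(b^2 a b) = tr(b) tr(a b^2) - tr(a b) = y^2*z - x*y - z
tr(a b a) = tr(a) tr(b a) - tr(b) = x*z - y
so tr(b^2 a b a) = tr(b) tr(a b a b) - tr(a b a) = y*z^2 - x*z - y
tr(a^-1 b^2 a b) = tr(b^2 a b) tr(a) - tr(b^2 a b a) = x*y^2*z - x^2*y - y*z^2 + y
reduce: tr(b^-1 a^-1 b^2 a) = tr(a^-1 b^2 a) tr(b) - tr(a^-1 b^2 a b) = -x*y^2*z + x^2*y + y^3 + y*z^2 - 3*y
tr(b a^-1 b^-1 a^-1 b) = tr(b^-1 a^-1 b^2) tr(a) - tr(b^-1 a^-1 b^2 a) = x*y^2*z - y^3 - y*z^2 - x*z + 3*y
assemble the triple (tr(r) - 2; tr(r a) - x; tr(r b) - y)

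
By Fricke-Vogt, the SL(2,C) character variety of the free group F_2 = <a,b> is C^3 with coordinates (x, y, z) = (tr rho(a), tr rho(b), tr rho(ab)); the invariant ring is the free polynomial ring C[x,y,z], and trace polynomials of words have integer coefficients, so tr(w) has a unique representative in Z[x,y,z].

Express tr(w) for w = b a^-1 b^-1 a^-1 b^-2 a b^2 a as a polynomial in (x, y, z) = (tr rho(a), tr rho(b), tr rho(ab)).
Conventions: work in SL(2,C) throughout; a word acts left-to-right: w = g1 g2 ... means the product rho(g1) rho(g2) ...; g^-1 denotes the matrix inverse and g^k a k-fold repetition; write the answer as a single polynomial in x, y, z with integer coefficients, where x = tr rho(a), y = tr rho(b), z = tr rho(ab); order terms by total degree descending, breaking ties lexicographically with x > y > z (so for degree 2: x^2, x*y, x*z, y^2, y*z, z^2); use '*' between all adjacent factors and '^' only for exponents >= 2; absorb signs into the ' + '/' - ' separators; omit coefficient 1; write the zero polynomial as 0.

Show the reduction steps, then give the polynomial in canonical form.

-x*y^3*z^3 + 2*x^2*y^2*z^2 + y^4*z^2 + y^2*z^4 - x^3*y*z - x*y^3*z - x*y*z^3 - 4*y^2*z^2 + 3*x*y*z + x^2 + y^2 + z^2 - 2

tr(a^2 b) = tr(a)*tr(b a) - tr(b)   [square of a] = x*z - y
use: tr(a^2) = tr(a)*tr(a) - tr(1)   [square of a] = x^2 - 2
use: tr(a b^2 a) = tr(b)*tr(a^2 b) - tr(a^2)   [square of b] = x*y*z - x^2 - y^2 + 2
use: tr(a b a b) = tr(b a)*tr(b a) - tr(1)   [split at a repeated b] = z^2 - 2
tr(a b^2 a b) = tr(b)*tr(a b a b) - tr(a b a)   [square of b] = y*z^2 - x*z - y
tr(b^-1 a b^2 a) = tr(a b^2 a)*tr(b) - tr(a b^2 a b)   [inverse elimination on b] = x*y^2*z - x^2*y - y^3 - y*z^2 + x*z + 3*y
tr(b a b) = tr(b)*tr(a b) - tr(a)   [square of b] = y*z - x
tr(b^2 a b) = tr(b)*tr(b a b) - tr(b a)   [square of b] = y^2*z - x*y - z
tr(a b^2 a b a) = tr(a)*tr(b^2 a b a) - tr(b^2 a b)   [square of a] = x*y*z^2 - x^2*z - y^2*z + z
use: tr(b a b a b a) = tr(b a)*tr(b a b a) - tr(b^-1 a^-1)   [split at a repeated b] = z^3 - 3*z
tr(a b a b a^2 b) = tr(a)*tr(b a b a b a) - tr(b a b a b)   [square of a] = x*z^3 - y*z^2 - 2*x*z + y
apply: tr(b a b a^2) = tr(a)*tr(b a b a) - tr(b a b)   [square of a] = x*z^2 - y*z - x
tr(a b a b a^2) = tr(a)*tr(b a b a^2) - tr(b a b a)   [square of a] = x^2*z^2 - x*y*z - x^2 - z^2 + 2
use: tr(a b^2 a b a b a) = tr(b)*tr(a b a b a^2 b) - tr(a b a b a^2)   [square of b] = x*y*z^3 - x^2*z^2 - y^2*z^2 - x*y*z + x^2 + y^2 + z^2 - 2
tr(a b a b a b a b) = tr(a b a b)*tr(a b a b) - tr(1)   [split at a repeated a] = z^4 - 4*z^2 + 2
apply: tr(a b^2 a b a b a b) = tr(b)*tr(a b a b a b a b) - tr(a b a b a b a)   [square of b] = y*z^4 - x*z^3 - 3*y*z^2 + 2*x*z + y
apply: tr(b^-1 a b^2 a b a b a) = tr(a b^2 a b a b a)*tr(b) - tr(a b^2 a b a b a b)   [inverse elimination on b] = x*y^2*z^3 - x^2*y*z^2 - y^3*z^2 - y*z^4 - x*y^2*z + x*z^3 + x^2*y + y^3 + 4*y*z^2 - 2*x*z - 3*y
use: tr(b^-1 a b^2 a b a b a^-1) = tr(b^-1 a b^2 a b a b)*tr(a) - tr(b^-1 a b^2 a b a b a)   [inverse elimination on a] = -x*y^2*z^3 + 2*x^2*y*z^2 + y^3*z^2 + y*z^4 - x^3*z - x*z^3 - x^2*y - y^3 - 4*y*z^2 + 3*x*z + 3*y
apply: tr(b^2 a b a b) = tr(b)*tr(a b a b^2) - tr(a b a b)   [square of b] = y^2*z^2 - x*y*z - y^2 - z^2 + 2
apply: tr(a^-1 b^-2 a b^2 a b a b) = tr(b^-1 a b^2 a b a b a^-1)*tr(b) - tr(b^-1 a b^2 a b a b a^-1 b)   [inverse elimination on b] = -x*y^3*z^3 + 2*x^2*y^2*z^2 + y^4*z^2 + y^2*z^4 - x^3*y*z - x*y*z^3 - x^2*y^2 - y^4 - 5*y^2*z^2 + 4*x*y*z + 4*y^2 + z^2 - 2
apply: tr(b^-1 a^-1 b^-2 a b^2 a b a) = tr(a^-1 b^-2 a b^2 a b a)*tr(b) - tr(a^-1 b^-2 a b^2 a b a b)   [inverse elimination on b] = x*y^3*z^3 - 2*x^2*y^2*z^2 - y^4*z^2 - y^2*z^4 + x^3*y*z + x*y^3*z + x*y*z^3 + 4*y^2*z^2 - 3*x*y*z - y^2 - z^2 + 2
tr(b a^-1 b^-1 a^-1 b^-2 a b^2 a) = tr(b^-1 a^-1 b^-2 a b^2 a b)*tr(a) - tr(b^-1 a^-1 b^-2 a b^2 a b a)   [inverse elimination on a] = -x*y^3*z^3 + 2*x^2*y^2*z^2 + y^4*z^2 + y^2*z^4 - x^3*y*z - x*y^3*z - x*y*z^3 - 4*y^2*z^2 + 3*x*y*z + x^2 + y^2 + z^2 - 2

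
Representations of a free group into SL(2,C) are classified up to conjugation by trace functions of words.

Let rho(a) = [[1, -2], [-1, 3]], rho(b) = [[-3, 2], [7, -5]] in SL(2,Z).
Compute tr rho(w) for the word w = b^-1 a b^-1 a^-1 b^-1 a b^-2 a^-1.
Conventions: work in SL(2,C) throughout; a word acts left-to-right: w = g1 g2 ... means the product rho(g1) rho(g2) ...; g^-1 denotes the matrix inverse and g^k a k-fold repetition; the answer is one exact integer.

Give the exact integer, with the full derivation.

-54440

rho(b^-1) = [[-5, -2], [-7, -3]]
... * rho(a) = [[1, -2], [-1, 3]]  ->  [[-3, 4], [-4, 5]]
... * rho(b^-1) = [[-5, -2], [-7, -3]]  ->  [[-13, -6], [-15, -7]]
... * rho(a^-1) = [[3, 2], [1, 1]]  ->  [[-45, -32], [-52, -37]]
... * rho(b^-1) = [[-5, -2], [-7, -3]]  ->  [[449, 186], [519, 215]]
... * rho(a) = [[1, -2], [-1, 3]]  ->  [[263, -340], [304, -393]]
... * rho(b^-1) = [[-5, -2], [-7, -3]]  ->  [[1065, 494], [1231, 571]]
... * rho(b^-1) = [[-5, -2], [-7, -3]]  ->  [[-8783, -3612], [-10152, -4175]]
... * rho(a^-1) = [[3, 2], [1, 1]]  ->  [[-29961, -21178], [-34631, -24479]]
tr = -29961 + -24479 = -54440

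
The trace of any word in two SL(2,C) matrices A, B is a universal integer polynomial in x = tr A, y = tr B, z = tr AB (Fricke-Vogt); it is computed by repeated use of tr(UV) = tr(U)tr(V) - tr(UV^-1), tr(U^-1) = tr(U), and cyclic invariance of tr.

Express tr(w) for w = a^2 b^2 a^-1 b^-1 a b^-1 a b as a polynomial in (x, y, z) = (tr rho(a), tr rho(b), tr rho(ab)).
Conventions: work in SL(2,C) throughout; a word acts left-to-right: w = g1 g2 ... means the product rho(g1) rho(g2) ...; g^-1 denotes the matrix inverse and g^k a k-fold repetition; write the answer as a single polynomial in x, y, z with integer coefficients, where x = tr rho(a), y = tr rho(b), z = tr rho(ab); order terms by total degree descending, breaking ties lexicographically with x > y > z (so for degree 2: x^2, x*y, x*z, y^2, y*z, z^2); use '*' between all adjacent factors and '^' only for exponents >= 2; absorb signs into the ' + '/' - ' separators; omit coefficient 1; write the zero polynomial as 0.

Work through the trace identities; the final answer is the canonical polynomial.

tr(b a b a) = tr(a b)*tr(a b) - tr(1)  (split on a) = z^2 - 2
tr(b a b) = tr(b)*tr(a b) - tr(a)  (reduce the b square) = y*z - x
tr(a b a^2 b) = tr(a)*tr(b a b a) - tr(b a b)  (reduce the a square) = x*z^2 - y*z - x
tr(a b a) = tr(a)*tr(b a) - tr(b)  (reduce the a square) = x*z - y
tr(b a b a b) = tr(b)*tr(a b a b) - tr(a b a)  (reduce the b square) = y*z^2 - x*z - y
tr(b a b^3 a) = tr(b)*tr(b a b a b) - tr(b a b a)  (reduce the b square) = y^2*z^2 - x*y*z - y^2 - z^2 + 2
tr(b^2 a b) = tr(b)*tr(b a b) - tr(b a)  (reduce the b square) = y^2*z - x*y - z
tr(b a b^3) = tr(b)*tr(b^2 a b) - tr(b^2 a)  (reduce the b square) = y^3*z - x*y^2 - 2*y*z + x
tr(b^3 a^2 b a) = tr(a)*tr(b a b^3 a) - tr(b a b^3)  (reduce the a square) = x*y^2*z^2 - x^2*y*z - y^3*z - x*z^2 + 2*y*z + x
tr(b^2) = tr(b)*tr(b) - tr(1)  (reduce the b square) = y^2 - 2
tr(a^2 b^2) = tr(a)*tr(b^2 a) - tr(b^2)  (reduce the a square) = x*y*z - x^2 - y^2 + 2
tr(b a^2 b^2) = tr(b)*tr(a^2 b^2) - tr(a^2 b)  (reduce the b square) = x*y^2*z - x^2*y - y^3 - x*z + 3*y
tr(b^3 a^2 b) = tr(b)*tr(b a^2 b^2) - tr(b a^2 b)  (reduce the b square) = x*y^3*z - x^2*y^2 - y^4 - 2*x*y*z + x^2 + 4*y^2 - 2
tr(b a^2 b a^2 b^2) = tr(a)*tr(b^3 a^2 b a) - tr(b^3 a^2 b)  (reduce the a square) = x^2*y^2*z^2 - x^3*y*z - 2*x*y^3*z + x^2*y^2 - x^2*z^2 + y^4 + 4*x*y*z - 4*y^2 + 2
tr(b a b a b a) = tr(a b a b)*tr(a b) - tr(b a)  (split on a) = z^3 - 3*z
tr(a b a^2 b a b) = tr(a)*tr(b a b a b a) - tr(b a b a b)  (reduce the a square) = x*z^3 - y*z^2 - 2*x*z + y
tr(a b a^2 b a) = tr(a)*tr(b a^2 b a) - tr(b a^2 b)  (reduce the a square) = x^2*z^2 - 2*x*y*z + y^2 - 2
tr(b^2 a b a^2 b a) = tr(b)*tr(a b a^2 b a b) - tr(a b a^2 b a)  (reduce the b square) = x*y*z^3 - x^2*z^2 - y^2*z^2 + 2
tr(a b a^2) = tr(a)*tr(a b a) - tr(a b)  (reduce the a square) = x^2*z - x*y - z
tr(a b a^2 b^2) = tr(b)*tr(a b a^2 b) - tr(a b a^2)  (reduce the b square) = x*y*z^2 - x^2*z - y^2*z + z
tr(b^2 a b a^2 b) = tr(b)*tr(a b a^2 b^2) - tr(a b a^2 b)  (reduce the b square) = x*y^2*z^2 - x^2*y*z - y^3*z - x*z^2 + 2*y*z + x
tr(b a^2 b a^2 b^2 a) = tr(a)*tr(b^2 a b a^2 b a) - tr(b^2 a b a^2 b)  (reduce the a square) = x^2*y*z^3 - x^3*z^2 - 2*x*y^2*z^2 + x^2*y*z + y^3*z + x*z^2 - 2*y*z + x
tr(a b a^2 b^2 a^-1 b a) = tr(b a^2 b a^2 b^2)*tr(a) - tr(b a^2 b a^2 b^2 a)  (eliminate a^-1) = x^3*y^2*z^2 - x^4*y*z - 2*x^2*y^3*z - x^2*y*z^3 + x^3*y^2 + x*y^4 + 2*x*y^2*z^2 + 3*x^2*y*z - y^3*z - 4*x*y^2 - x*z^2 + 2*y*z + x
tr(b a b a b a b) = tr(b)*tr(a b a b a b) - tr(a b a b a)  (reduce the b square) = y*z^3 - x*z^2 - 2*y*z + x
tr(b^3 a b a b a) = tr(b)*tr(b a b a b a b) - tr(b a b a b a)  (reduce the b square) = y^2*z^3 - x*y*z^2 - 2*y^2*z - z^3 + x*y + 3*z
tr(b^3 a b a b) = tr(b)*tr(b^2 a b a b) - tr(b^2 a b a)  (reduce the b square) = y^3*z^2 - x*y^2*z - y^3 - 2*y*z^2 + x*z + 3*y
tr(b a b a b a^2 b^2) = tr(a)*tr(b^3 a b a b a) - tr(b^3 a b a b)  (reduce the a square) = x*y^2*z^3 - x^2*y*z^2 - y^3*z^2 - x*y^2*z - x*z^3 + x^2*y + y^3 + 2*y*z^2 + 2*x*z - 3*y
tr(a b a b a b a b) = tr(b a)*tr(b a b a b a) - tr(b^-1 a^-1 b^-1 a^-1)  (split on b) = z^4 - 4*z^2 + 2
tr(b^2 a b a b a b a) = tr(b)*tr(a b a b a b a b) - tr(a b a b a b a)  (reduce the b square) = y*z^4 - x*z^3 - 3*y*z^2 + 2*x*z + y
tr(b a b a b a^2 b^2 a) = tr(a)*tr(b^2 a b a b a b a) - tr(b^2 a b a b a b)  (reduce the a square) = x*y*z^4 - x^2*z^3 - y^2*z^3 - 2*x*y*z^2 + 2*x^2*z + 2*y^2*z + z^3 - 3*z
tr(a b a^2 b^2 a^-1 b a b) = tr(b a b a b a^2 b^2)*tr(a) - tr(b a b a b a^2 b^2 a)  (eliminate a^-1) = x^2*y^2*z^3 - x^3*y*z^2 - x*y^3*z^2 - x*y*z^4 - x^2*y^2*z + y^2*z^3 + x^3*y + x*y^3 + 4*x*y*z^2 - 2*y^2*z - z^3 - 3*x*y + 3*z
tr(a b^-1 a b a^2 b^2 a^-1 b) = tr(a b a^2 b^2 a^-1 b a)*tr(b) - tr(a b a^2 b^2 a^-1 b a b)  (eliminate b^-1) = x^3*y^3*z^2 - x^4*y^2*z - 2*x^2*y^4*z - 2*x^2*y^2*z^3 + x^3*y^3 + x^3*y*z^2 + x*y^5 + 3*x*y^3*z^2 + x*y*z^4 + 4*x^2*y^2*z - y^4*z - y^2*z^3 - x^3*y - 5*x*y^3 - 5*x*y*z^2 + 4*y^2*z + z^3 + 4*x*y - 3*z
tr(a^2 b^2 a^-1 b^-1 a b^-1 a b) = tr(a b^-1 a b a^2 b^2 a^-1)*tr(b) - tr(a b^-1 a b a^2 b^2 a^-1 b)  (eliminate b^-1) = -x^3*y^3*z^2 + x^4*y^2*z + 2*x^2*y^4*z + 2*x^2*y^2*z^3 - x^3*y^3 - x^3*y*z^2 - x*y^5 - 3*x*y^3*z^2 - x*y*z^4 - 4*x^2*y^2*z + y^4*z + y^2*z^3 + x^3*y + 5*x*y^3 + 6*x*y*z^2 - 5*y^2*z - z^3 - 5*x*y + 3*z

-x^3*y^3*z^2 + x^4*y^2*z + 2*x^2*y^4*z + 2*x^2*y^2*z^3 - x^3*y^3 - x^3*y*z^2 - x*y^5 - 3*x*y^3*z^2 - x*y*z^4 - 4*x^2*y^2*z + y^4*z + y^2*z^3 + x^3*y + 5*x*y^3 + 6*x*y*z^2 - 5*y^2*z - z^3 - 5*x*y + 3*z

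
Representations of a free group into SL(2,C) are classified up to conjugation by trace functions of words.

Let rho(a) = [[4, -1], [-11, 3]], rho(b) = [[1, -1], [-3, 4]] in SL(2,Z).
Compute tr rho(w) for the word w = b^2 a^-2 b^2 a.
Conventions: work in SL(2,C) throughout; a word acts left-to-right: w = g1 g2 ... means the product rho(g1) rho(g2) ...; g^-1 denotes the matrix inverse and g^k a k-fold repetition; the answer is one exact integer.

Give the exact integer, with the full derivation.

14407

rho(b) = [[1, -1], [-3, 4]]
... * rho(b) = [[1, -1], [-3, 4]]  ->  [[4, -5], [-15, 19]]
... * rho(a^-1) = [[3, 1], [11, 4]]  ->  [[-43, -16], [164, 61]]
... * rho(a^-1) = [[3, 1], [11, 4]]  ->  [[-305, -107], [1163, 408]]
... * rho(b) = [[1, -1], [-3, 4]]  ->  [[16, -123], [-61, 469]]
... * rho(b) = [[1, -1], [-3, 4]]  ->  [[385, -508], [-1468, 1937]]
... * rho(a) = [[4, -1], [-11, 3]]  ->  [[7128, -1909], [-27179, 7279]]
tr = 7128 + 7279 = 14407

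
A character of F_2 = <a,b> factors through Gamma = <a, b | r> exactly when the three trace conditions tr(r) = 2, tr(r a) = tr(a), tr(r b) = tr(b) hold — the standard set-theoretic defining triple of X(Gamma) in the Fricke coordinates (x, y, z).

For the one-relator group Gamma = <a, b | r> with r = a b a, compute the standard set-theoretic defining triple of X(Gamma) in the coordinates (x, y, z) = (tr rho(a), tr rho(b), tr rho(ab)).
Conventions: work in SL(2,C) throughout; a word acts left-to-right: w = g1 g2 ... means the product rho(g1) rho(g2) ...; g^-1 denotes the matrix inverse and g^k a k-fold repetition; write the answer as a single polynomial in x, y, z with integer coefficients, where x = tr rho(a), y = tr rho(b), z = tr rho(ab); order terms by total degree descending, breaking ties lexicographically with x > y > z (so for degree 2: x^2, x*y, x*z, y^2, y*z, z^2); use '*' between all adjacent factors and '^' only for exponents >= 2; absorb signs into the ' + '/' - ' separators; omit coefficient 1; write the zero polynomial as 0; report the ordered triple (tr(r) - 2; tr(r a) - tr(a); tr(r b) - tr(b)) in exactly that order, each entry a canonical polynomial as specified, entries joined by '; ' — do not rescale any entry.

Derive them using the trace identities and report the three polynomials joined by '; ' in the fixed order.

so trace(a b a) = trace(a) * trace(b a) - trace(b) = x*z - y
so trace(a b a^2) = trace(a) * trace(a b a) - trace(a b)  (reduce the a square) = x^2*z - x*y - z
trace(a b a b) = trace(a b) * trace(a b) - trace(1)  (split on a) = z^2 - 2
assemble the triple (trace(r) - 2; trace(r a) - x; trace(r b) - y)

x*z - y - 2; x^2*z - x*y - x - z; z^2 - y - 2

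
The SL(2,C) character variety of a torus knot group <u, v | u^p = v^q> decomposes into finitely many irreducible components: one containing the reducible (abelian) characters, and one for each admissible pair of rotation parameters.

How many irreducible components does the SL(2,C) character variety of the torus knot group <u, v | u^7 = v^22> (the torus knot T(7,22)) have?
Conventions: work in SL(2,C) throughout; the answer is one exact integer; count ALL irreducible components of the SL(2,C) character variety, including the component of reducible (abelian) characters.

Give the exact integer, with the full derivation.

For T(7,22): irreducibility forces the central element u^7 = v^22 to one of +I, -I.
So on each irreducible component the traces are pinned: tr(u) = 2*cos(pi*alpha/7) with 1 <= alpha <= 6, tr(v) = 2*cos(pi*beta/22) with 1 <= beta <= 21.
u^7 = (-1)^alpha I and v^22 = (-1)^beta I must agree, so alpha and beta have equal parity.
count pairs: odd alpha (3 choices) x odd beta (11), plus even alpha (3) x even beta (10): 3*11 + 3*10 = 63.
components with irreducible characters: 63; plus the single component of reducible (abelian) characters: total 64.

64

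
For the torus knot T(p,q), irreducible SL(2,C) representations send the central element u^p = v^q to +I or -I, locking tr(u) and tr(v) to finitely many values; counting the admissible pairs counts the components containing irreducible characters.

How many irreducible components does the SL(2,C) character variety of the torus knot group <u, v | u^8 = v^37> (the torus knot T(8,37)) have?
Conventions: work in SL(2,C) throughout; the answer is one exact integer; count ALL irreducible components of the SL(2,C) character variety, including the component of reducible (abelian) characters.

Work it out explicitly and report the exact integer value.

In the torus knot group T(8,37), u^8 = v^37 is central, so an irreducible representation sends it to +I or -I (Schur).
This locks tr(u) to 2*cos(pi*alpha/8), alpha in 1..7, and tr(v) to 2*cos(pi*beta/37), beta in 1..36, on each component of irreducible characters.
The two central values (-1)^alpha I and (-1)^beta I must be the same matrix, so alpha and beta share a parity.
Enumerate parity-matched pairs: 4*18 odd-odd plus 3*18 even-even gives 126.
That is 126 components of irreducible characters, and with the reducible (abelian) component the total is 127.

127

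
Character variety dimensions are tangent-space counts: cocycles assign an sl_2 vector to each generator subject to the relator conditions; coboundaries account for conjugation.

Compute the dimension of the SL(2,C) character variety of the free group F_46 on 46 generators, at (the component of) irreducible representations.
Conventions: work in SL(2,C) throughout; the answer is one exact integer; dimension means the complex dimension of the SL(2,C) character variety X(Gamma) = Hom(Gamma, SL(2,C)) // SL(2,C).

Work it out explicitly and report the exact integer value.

135

The free group F_46: 46 generators, no relators.
Z^1(Gamma, Ad rho) = (sl_2)^46: a cocycle is a free choice of one sl_2 vector per generator, so dim Z^1 = 3*46 = 138.
At an irreducible rho the centralizer of the image in sl_2 is 0, so the coboundary map sl_2 -> Z^1 is injective: dim B^1 = 3.
dim X = dim H^1 = dim Z^1 - dim B^1 = 138 - 3 = 135.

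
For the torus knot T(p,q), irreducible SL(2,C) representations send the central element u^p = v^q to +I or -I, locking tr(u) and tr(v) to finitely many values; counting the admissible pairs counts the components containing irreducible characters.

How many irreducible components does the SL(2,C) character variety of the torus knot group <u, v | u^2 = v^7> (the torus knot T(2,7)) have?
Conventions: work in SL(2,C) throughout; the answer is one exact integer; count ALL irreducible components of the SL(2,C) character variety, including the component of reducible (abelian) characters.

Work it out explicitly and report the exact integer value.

4

Gamma = < u, v | u^2 = v^7 > (torus knot T(2,7)); the central element u^2 = v^7 acts as +I or -I in any irreducible SL(2,C) representation.
This locks tr(u) to 2*cos(pi*alpha/2), alpha in 1..1, and tr(v) to 2*cos(pi*beta/7), beta in 1..6, on each component of irreducible characters.
u^2 = (-1)^alpha I and v^7 = (-1)^beta I must agree, so alpha and beta have equal parity.
Counting: 1 odd alphas x 3 odd betas + 0 even alphas x 3 even betas = 3 + 0 = 3.
components with irreducible characters: 3; plus the single component of reducible (abelian) characters: total 4.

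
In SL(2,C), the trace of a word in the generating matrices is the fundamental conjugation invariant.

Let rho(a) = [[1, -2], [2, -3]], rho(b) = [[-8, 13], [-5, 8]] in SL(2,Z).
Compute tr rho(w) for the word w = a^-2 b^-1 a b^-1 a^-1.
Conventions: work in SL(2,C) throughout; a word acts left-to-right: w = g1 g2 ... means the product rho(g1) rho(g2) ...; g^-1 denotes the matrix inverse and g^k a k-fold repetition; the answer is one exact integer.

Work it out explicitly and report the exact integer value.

-50

rho(a^-1) = [[-3, 2], [-2, 1]]
... * rho(a^-1) = [[-3, 2], [-2, 1]]  ->  [[5, -4], [4, -3]]
... * rho(b^-1) = [[8, -13], [5, -8]]  ->  [[20, -33], [17, -28]]
... * rho(a) = [[1, -2], [2, -3]]  ->  [[-46, 59], [-39, 50]]
... * rho(b^-1) = [[8, -13], [5, -8]]  ->  [[-73, 126], [-62, 107]]
... * rho(a^-1) = [[-3, 2], [-2, 1]]  ->  [[-33, -20], [-28, -17]]
tr = -33 + -17 = -50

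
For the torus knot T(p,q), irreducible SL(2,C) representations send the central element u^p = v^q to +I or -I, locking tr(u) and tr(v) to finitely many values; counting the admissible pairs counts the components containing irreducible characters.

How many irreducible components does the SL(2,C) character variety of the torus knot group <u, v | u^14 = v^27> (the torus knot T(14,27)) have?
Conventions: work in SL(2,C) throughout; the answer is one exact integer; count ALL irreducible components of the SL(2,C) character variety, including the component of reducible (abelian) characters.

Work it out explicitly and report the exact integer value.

For T(14,27): irreducibility forces the central element u^14 = v^27 to one of +I, -I.
On an irreducible component, tr(u) is locked at 2*cos(pi*alpha/14) for some alpha in 1..13, and tr(v) at 2*cos(pi*beta/27) for some beta in 1..26.
The two central values (-1)^alpha I and (-1)^beta I must be the same matrix, so alpha and beta share a parity.
Counting: 7 odd alphas x 13 odd betas + 6 even alphas x 13 even betas = 91 + 78 = 169.
That is 169 components of irreducible characters, and with the reducible (abelian) component the total is 170.

170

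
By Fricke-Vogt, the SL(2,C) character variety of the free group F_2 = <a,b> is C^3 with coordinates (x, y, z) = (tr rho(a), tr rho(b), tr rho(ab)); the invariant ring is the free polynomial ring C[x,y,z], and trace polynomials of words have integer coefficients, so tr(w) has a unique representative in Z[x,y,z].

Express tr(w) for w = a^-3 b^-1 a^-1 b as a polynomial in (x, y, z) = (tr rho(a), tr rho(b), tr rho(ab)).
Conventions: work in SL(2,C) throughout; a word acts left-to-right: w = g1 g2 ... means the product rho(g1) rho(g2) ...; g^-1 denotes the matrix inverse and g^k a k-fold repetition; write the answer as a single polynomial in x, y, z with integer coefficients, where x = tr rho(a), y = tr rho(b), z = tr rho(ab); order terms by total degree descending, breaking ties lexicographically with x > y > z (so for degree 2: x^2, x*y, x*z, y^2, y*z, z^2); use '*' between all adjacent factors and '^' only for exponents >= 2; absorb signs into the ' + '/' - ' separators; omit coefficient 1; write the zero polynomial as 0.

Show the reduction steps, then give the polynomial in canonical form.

trace(a^-1) = trace(a) = x
trace(b a b) = trace(b) * trace(a b) - trace(a)  (reduce the b square) = y*z - x
and trace(b a b a) = trace(a b) * trace(a b) - trace(1)  (split on a) = z^2 - 2
next, trace(a^-1 b a b) = trace(b a b) * trace(a) - trace(b a b a)  (eliminate a^-1) = x*y*z - x^2 - z^2 + 2
trace(b^-1 a^-1 b a) = trace(a^-1 b a) * trace(b) - trace(a^-1 b a b)  (eliminate b^-1) = -x*y*z + x^2 + y^2 + z^2 - 2
next, trace(a^-1 b^-1 a^-1 b) = trace(b^-1 a^-1 b) * trace(a) - trace(b^-1 a^-1 b a)  (eliminate a^-1) = x*y*z - y^2 - z^2 + 2
trace(b^-1 a^-1 b a^-2) = trace(a^-1 b^-1 a^-1 b) * trace(a) - trace(a^-1 b^-1 a^-1 b a)  (eliminate a^-1) = x^2*y*z - x*y^2 - x*z^2 + x
trace(a^-3 b^-1 a^-1 b) = trace(b^-1 a^-1 b a^-2) * trace(a) - trace(b^-1 a^-1 b a^-1)  (eliminate a^-1) = x^3*y*z - x^2*y^2 - x^2*z^2 - x*y*z + x^2 + y^2 + z^2 - 2

x^3*y*z - x^2*y^2 - x^2*z^2 - x*y*z + x^2 + y^2 + z^2 - 2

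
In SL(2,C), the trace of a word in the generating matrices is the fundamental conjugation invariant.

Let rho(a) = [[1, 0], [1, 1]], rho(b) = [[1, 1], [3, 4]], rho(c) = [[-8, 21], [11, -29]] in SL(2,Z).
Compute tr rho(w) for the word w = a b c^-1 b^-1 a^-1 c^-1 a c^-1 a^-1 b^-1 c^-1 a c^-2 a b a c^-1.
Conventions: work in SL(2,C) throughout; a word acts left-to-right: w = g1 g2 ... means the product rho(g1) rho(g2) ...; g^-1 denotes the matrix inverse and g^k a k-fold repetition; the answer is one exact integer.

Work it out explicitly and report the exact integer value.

9176889348880

rho(a) = [[1, 0], [1, 1]]
... * rho(b) = [[1, 1], [3, 4]]  ->  [[1, 1], [4, 5]]
... * rho(c^-1) = [[-29, -21], [-11, -8]]  ->  [[-40, -29], [-171, -124]]
... * rho(b^-1) = [[4, -1], [-3, 1]]  ->  [[-73, 11], [-312, 47]]
... * rho(a^-1) = [[1, 0], [-1, 1]]  ->  [[-84, 11], [-359, 47]]
... * rho(c^-1) = [[-29, -21], [-11, -8]]  ->  [[2315, 1676], [9894, 7163]]
... * rho(a) = [[1, 0], [1, 1]]  ->  [[3991, 1676], [17057, 7163]]
... * rho(c^-1) = [[-29, -21], [-11, -8]]  ->  [[-134175, -97219], [-573446, -415501]]
... * rho(a^-1) = [[1, 0], [-1, 1]]  ->  [[-36956, -97219], [-157945, -415501]]
... * rho(b^-1) = [[4, -1], [-3, 1]]  ->  [[143833, -60263], [614723, -257556]]
... * rho(c^-1) = [[-29, -21], [-11, -8]]  ->  [[-3508264, -2538389], [-14993851, -10848735]]
... * rho(a) = [[1, 0], [1, 1]]  ->  [[-6046653, -2538389], [-25842586, -10848735]]
... * rho(c^-1) = [[-29, -21], [-11, -8]]  ->  [[203275216, 147286825], [868771079, 629484186]]
... * rho(c^-1) = [[-29, -21], [-11, -8]]  ->  [[-7515136339, -5447074136], [-32118687337, -23280066147]]
... * rho(a) = [[1, 0], [1, 1]]  ->  [[-12962210475, -5447074136], [-55398753484, -23280066147]]
... * rho(b) = [[1, 1], [3, 4]]  ->  [[-29303432883, -34750507019], [-125238951925, -148519018072]]
... * rho(a) = [[1, 0], [1, 1]]  ->  [[-64053939902, -34750507019], [-273757969997, -148519018072]]
... * rho(c^-1) = [[-29, -21], [-11, -8]]  ->  [[2239819834367, 1623136794094], [9572690328705, 6937069514513]]
tr = 2239819834367 + 6937069514513 = 9176889348880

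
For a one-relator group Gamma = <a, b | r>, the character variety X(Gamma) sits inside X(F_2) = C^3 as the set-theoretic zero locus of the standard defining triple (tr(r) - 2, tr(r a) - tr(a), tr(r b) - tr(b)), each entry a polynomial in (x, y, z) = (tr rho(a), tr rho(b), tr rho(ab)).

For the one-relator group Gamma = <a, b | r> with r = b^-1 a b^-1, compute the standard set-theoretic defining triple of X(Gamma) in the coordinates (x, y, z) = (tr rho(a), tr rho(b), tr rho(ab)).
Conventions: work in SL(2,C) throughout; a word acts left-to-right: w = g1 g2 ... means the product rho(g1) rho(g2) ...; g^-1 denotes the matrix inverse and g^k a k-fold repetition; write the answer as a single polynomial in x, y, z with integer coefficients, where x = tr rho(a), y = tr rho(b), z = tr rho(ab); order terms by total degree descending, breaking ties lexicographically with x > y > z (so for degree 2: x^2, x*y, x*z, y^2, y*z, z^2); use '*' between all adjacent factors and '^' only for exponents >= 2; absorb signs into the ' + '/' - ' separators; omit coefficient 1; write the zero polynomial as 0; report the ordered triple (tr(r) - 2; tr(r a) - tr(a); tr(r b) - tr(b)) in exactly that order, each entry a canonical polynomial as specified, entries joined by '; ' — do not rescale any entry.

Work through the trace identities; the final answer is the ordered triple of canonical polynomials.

x*y^2 - y*z - x - 2; x^2*y^2 - 2*x*y*z + z^2 - x - 2; x*y - y - z

so tr(a b^-1) = tr(a) tr(b) - tr(a b)  (eliminate b^-1) = x*y - z
tr(b^-1 a b^-1) = tr(a b^-1) tr(b) - tr(a)  (eliminate b^-1) = x*y^2 - y*z - x
reduce: tr(a^2) = tr(a) tr(a) - tr(1)   [square of a] = x^2 - 2
tr(a^2 b) = tr(a) tr(b a) - tr(b)   [square of a] = x*z - y
so tr(a b^-1 a) = tr(a^2) tr(b) - tr(a^2 b)   [inverse elimination on b] = x^2*y - x*z - y
reduce: tr(a b a b) = tr(b a) tr(b a) - tr(1)   [split at a repeated b] = z^2 - 2
tr(a b^-1 a b) = tr(a b a) tr(b) - tr(a b a b)   [inverse elimination on b] = x*y*z - y^2 - z^2 + 2
reduce: tr(b^-1 a b^-1 a) = tr(a b^-1 a) tr(b) - tr(a b^-1 a b)   [inverse elimination on b] = x^2*y^2 - 2*x*y*z + z^2 - 2
assemble the triple (tr(r) - 2; tr(r a) - x; tr(r b) - y)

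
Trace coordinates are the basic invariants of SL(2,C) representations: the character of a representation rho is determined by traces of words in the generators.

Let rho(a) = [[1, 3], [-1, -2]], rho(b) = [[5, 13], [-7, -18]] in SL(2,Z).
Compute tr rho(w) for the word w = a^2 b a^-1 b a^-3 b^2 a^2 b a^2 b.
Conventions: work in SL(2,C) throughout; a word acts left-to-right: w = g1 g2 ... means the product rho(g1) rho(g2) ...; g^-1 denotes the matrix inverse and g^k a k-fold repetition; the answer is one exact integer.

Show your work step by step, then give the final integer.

197135

rho(a) = [[1, 3], [-1, -2]]
... * rho(a) = [[1, 3], [-1, -2]]  ->  [[-2, -3], [1, 1]]
... * rho(b) = [[5, 13], [-7, -18]]  ->  [[11, 28], [-2, -5]]
... * rho(a^-1) = [[-2, -3], [1, 1]]  ->  [[6, -5], [-1, 1]]
... * rho(b) = [[5, 13], [-7, -18]]  ->  [[65, 168], [-12, -31]]
... * rho(a^-1) = [[-2, -3], [1, 1]]  ->  [[38, -27], [-7, 5]]
... * rho(a^-1) = [[-2, -3], [1, 1]]  ->  [[-103, -141], [19, 26]]
... * rho(a^-1) = [[-2, -3], [1, 1]]  ->  [[65, 168], [-12, -31]]
... * rho(b) = [[5, 13], [-7, -18]]  ->  [[-851, -2179], [157, 402]]
... * rho(b) = [[5, 13], [-7, -18]]  ->  [[10998, 28159], [-2029, -5195]]
... * rho(a) = [[1, 3], [-1, -2]]  ->  [[-17161, -23324], [3166, 4303]]
... * rho(a) = [[1, 3], [-1, -2]]  ->  [[6163, -4835], [-1137, 892]]
... * rho(b) = [[5, 13], [-7, -18]]  ->  [[64660, 167149], [-11929, -30837]]
... * rho(a) = [[1, 3], [-1, -2]]  ->  [[-102489, -140318], [18908, 25887]]
... * rho(a) = [[1, 3], [-1, -2]]  ->  [[37829, -26831], [-6979, 4950]]
... * rho(b) = [[5, 13], [-7, -18]]  ->  [[376962, 974735], [-69545, -179827]]
tr = 376962 + -179827 = 197135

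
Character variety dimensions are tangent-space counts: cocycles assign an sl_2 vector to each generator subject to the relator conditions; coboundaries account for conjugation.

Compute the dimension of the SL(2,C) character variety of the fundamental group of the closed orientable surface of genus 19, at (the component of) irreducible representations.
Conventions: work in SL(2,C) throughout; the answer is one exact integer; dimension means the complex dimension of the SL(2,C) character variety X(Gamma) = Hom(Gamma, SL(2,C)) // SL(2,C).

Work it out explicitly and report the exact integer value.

108

Gamma = pi_1(Sigma_19) = < a_1, b_1, ..., a_19, b_19 | prod [a_i, b_i] > has 2g = 38 generators and 1 relator.
Unconstrained cocycle data is one sl_2 vector per generator (114 dimensions), cut by the relator condition d_2(z) = 0.
At an irreducible rho, H^2 = coker(d_2) vanishes (Poincare duality: H^2 is dual to H^0 = invariants = 0), so d_2 is surjective onto sl_2 and dim Z^1 = 114 - 3 = 111.
As always at irreducible rho, dim B^1 = 3.
dim H^1 = 111 - 3 = 108 = dim X.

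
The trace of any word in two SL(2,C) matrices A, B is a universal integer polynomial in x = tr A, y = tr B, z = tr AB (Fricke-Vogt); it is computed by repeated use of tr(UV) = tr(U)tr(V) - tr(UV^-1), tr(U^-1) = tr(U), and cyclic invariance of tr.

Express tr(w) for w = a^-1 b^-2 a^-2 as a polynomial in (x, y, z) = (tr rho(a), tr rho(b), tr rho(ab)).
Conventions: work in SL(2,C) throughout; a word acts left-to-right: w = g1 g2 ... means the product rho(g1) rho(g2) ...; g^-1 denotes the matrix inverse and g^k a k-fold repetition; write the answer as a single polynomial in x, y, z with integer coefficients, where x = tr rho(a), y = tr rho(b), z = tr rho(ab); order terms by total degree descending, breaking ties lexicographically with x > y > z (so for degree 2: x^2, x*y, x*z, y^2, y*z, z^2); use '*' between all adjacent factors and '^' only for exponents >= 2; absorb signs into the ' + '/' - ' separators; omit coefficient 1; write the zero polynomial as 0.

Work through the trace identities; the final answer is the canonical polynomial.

trace(a^-1) = trace(a) = x
trace(a^-2) = trace(a^-1)*trace(a) - trace(1) = x^2 - 2
trace(a^-3) = trace(a^-2)*trace(a) - trace(a^-1) = x^3 - 3*x
trace(a^-1 b) = trace(b)*trace(a) - trace(b a) = x*y - z
trace(a^-2 b) = trace(a^-1 b)*trace(a) - trace(a^-1 b a) = x^2*y - x*z - y
trace(a^-3 b) = trace(a^-2 b)*trace(a) - trace(a^-2 b a) = x^3*y - x^2*z - 2*x*y + z
trace(b^-1 a^-3) = trace(a^-3)*trace(b) - trace(a^-3 b) = x^2*z - x*y - z
trace(a^-1 b^-2 a^-2) = trace(b^-1 a^-3)*trace(b) - trace(b^-1 a^-3 b) = x^2*y*z - x^3 - x*y^2 - y*z + 3*x

x^2*y*z - x^3 - x*y^2 - y*z + 3*x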